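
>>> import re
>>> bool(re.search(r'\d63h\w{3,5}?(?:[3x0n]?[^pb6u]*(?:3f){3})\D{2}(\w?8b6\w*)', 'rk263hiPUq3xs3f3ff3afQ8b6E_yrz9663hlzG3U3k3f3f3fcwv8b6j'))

This matches a digit, then the literal '63h'; then 3 to 5 of a word character (lazy); then optionally one of [3x0n], then zero or more of any character except [pb6u], then the literal '3f' repeated 3 times (non-capturing group); then exactly 2 of a non-digit; then optionally a word character, then the literal '8b6', then zero or more of a word character (captured).
`re.search` scans for the first position where the pattern succeeds.
The match spans [31:55] → '663hlzG3U3k3f3f3fcwv8b6j'.
Captured: group 1 = 'v8b6j'.

True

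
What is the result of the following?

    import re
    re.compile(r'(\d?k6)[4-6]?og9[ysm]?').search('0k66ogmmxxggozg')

This matches optionally a digit, then the literal 'k6' (captured); then optionally a character in [4-6], then the literal 'og9', then optionally one of [ysm].
`re.search` scans for the first position where the pattern succeeds.
Here the pattern never matches, so the call returns None.

None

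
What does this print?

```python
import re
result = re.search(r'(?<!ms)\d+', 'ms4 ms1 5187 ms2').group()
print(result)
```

5187

The negative lookahead/lookbehind blocks any match where the forbidden context is present.
The match spans [8:12] → '5187'.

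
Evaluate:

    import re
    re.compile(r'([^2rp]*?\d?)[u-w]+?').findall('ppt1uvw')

['t1', '', '']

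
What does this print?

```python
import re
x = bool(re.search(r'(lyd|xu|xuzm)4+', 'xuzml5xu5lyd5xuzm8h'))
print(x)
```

False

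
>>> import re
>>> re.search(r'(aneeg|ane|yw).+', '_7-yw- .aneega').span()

The match spans [3:14] → 'yw- .aneega'.

(3, 14)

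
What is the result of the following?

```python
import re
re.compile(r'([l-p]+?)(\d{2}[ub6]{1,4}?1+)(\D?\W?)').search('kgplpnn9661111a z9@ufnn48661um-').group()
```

'plpnn9661111a '

This matches one or more of a character in [l-p] (lazy) (captured); then exactly 2 of a digit, then 1 to 4 of one of [ub6] (lazy), then one or more of a literal '1' (captured); then optionally a non-digit, then optionally a non-word character (captured).
Unlike `match`, `search` isn't anchored — it looks for the pattern anywhere in the string.
The match spans [2:16] → 'plpnn9661111a '.
Captured: group 1 = 'plpnn', group 2 = '9661111', group 3 = 'a '.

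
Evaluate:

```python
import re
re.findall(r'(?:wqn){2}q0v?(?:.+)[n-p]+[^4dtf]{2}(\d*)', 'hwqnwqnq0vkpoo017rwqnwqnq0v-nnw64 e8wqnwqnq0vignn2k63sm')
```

['63']

With a single group, `findall` returns only what that group captured — 1 item.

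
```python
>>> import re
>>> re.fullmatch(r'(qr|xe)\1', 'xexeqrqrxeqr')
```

The backreference `\1` re-matches whatever the first group consumed, character for character.
`fullmatch` succeeds only if the pattern covers the string from start to end.
Here there's no way to consume every character, so the call returns None.

None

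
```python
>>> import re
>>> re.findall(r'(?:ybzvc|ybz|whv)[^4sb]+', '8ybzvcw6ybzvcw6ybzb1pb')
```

['ybzvcw6y']

`findall` yields the raw match text (1 of them) because the pattern has no groups.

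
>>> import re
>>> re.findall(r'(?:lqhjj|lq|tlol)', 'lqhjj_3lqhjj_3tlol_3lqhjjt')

['lqhjj', 'lqhjj', 'tlol', 'lqhjj']

`|` is ordered: at each position the engine commits to the first alternative that works.
No capturing groups, so `findall` returns the 4 full match strings.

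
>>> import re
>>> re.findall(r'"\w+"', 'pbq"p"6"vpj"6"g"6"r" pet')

`findall` yields the raw match text (4 of them) because the pattern has no groups.

['"p"', '"vpj"', '"g"', '"r"']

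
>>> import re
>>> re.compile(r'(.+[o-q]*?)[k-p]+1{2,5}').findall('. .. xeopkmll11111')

['. .. xeopkml']

This matches one or more of any character, then zero or more of a character in [o-q] (lazy) (captured); then one or more of a character in [k-p], then 2 to 5 of a literal '1'.
Scanning left to right: at [0:18] match '. .. xeopkmll11111', group 1 = '. .. xeopkml'.
`findall` collects group 1 from the one match (1 total).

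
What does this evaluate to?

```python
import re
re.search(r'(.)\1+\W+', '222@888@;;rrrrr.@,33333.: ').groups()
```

After group 1 captures some text, `\1` only succeeds where that same text appears again.
`search` walks the string left to right and returns the first match it finds.
The match spans [0:4] → '222@'.
Captured: group 1 = '2'.

('2',)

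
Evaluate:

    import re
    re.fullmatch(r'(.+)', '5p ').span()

(0, 3)

This matches one or more of any character (captured).
`re.fullmatch` is like wrapping the pattern in `^…$` (in single-line mode).
The match spans [0:3] → '5p '.
Captured: group 1 = '5p '.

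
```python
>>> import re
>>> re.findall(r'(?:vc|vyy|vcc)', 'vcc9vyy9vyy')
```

Alternation isn't longest-match — the leftmost alternative that fits at this position is chosen.
Walking the string: at [0:2] → 'vc'; at [4:7] → 'vyy'; at [8:11] → 'vyy'.
With no groups in the pattern, `findall` gives back each whole match — 3 here.

['vc', 'vyy', 'vyy']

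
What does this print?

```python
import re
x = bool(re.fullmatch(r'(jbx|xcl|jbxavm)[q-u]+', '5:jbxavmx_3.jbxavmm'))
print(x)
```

False

`fullmatch` succeeds only if the pattern covers the string from start to end.
Here the pattern can't cover the whole string, so the call returns None, and `bool(None)` is False.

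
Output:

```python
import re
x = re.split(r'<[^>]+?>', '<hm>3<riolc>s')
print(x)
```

The string is cut at each match, leaving 3 pieces.

['', '3', 's']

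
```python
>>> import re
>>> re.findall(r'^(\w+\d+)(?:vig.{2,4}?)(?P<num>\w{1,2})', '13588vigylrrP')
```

[('13588', 'rr')]

A non-greedy quantifier consumes as few characters as it can — just enough that the remainder of the pattern still matches from where it stops; whatever follows it matches normally.
Multiple groups make `findall` return tuples — one 2-tuple for the one match.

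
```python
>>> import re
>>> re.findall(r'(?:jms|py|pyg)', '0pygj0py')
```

Alternation tries branches left to right and keeps the first one that lets the overall match succeed at that position.
Matches: at [1:3] → 'py'; at [6:8] → 'py'.
`findall` yields the raw match text (2 of them) because the pattern has no groups.

['py', 'py']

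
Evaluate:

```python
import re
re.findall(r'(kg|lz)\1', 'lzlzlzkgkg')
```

['lz', 'kg']

`\1` is not a pattern — it's the concrete string captured by group 1, re-applied verbatim.
`findall` collects group 1 from each match (2 total).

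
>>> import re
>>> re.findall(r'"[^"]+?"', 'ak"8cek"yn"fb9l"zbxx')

Since nothing is captured, `findall` lists the 2 matched substrings directly.

['"8cek"', '"fb9l"']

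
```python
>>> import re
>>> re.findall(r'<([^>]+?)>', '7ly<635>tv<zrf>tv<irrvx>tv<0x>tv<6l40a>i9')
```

['635', 'zrf', 'irrvx', '0x', '6l40a']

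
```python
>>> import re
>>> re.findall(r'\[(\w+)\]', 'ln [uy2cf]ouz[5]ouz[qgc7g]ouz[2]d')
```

['uy2cf', '5', 'qgc7g', '2']

Because there's exactly one group, `findall` drops the full match and keeps group 1 from each hit.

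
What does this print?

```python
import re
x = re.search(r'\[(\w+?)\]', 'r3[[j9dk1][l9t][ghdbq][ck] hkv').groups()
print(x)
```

('j9dk1',)

`re.search` scans for the first position where the pattern succeeds.
The match spans [3:10] → '[j9dk1]'.
Captured: group 1 = 'j9dk1'.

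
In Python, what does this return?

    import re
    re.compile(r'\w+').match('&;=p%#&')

Pattern: one or more of a word character.
`re.match` only tries the pattern at the start of the string.
Here position 0 doesn't satisfy it, so the call returns None.

None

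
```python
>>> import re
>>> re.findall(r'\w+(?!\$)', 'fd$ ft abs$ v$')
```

['f', 'ft', 'ab']

The negative lookaround is zero-width — it rules out positions where the adjacent text would match, without consuming anything.
With no groups in the pattern, `findall` gives back each whole match — 3 here.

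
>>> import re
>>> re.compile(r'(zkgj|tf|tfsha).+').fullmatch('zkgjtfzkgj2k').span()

(0, 12)

`re.fullmatch` requires the pattern to consume the entire string.
The match spans [0:12] → 'zkgjtfzkgj2k'.
Captured: group 1 = 'zkgj'.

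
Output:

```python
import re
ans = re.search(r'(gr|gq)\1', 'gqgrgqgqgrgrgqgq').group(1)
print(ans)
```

The match spans [4:8] → 'gqgq'.
Captured: group 1 = 'gq'.

gq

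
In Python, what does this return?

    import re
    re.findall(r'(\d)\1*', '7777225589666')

['7', '2', '5', '8', '9', '6']

After group 1 captures some text, `\1` only succeeds where that same text appears again.
One capturing group, so `findall` returns just the captured substring from each match — 6 in all.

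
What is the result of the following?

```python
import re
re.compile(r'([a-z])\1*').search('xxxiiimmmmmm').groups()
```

('x',)

The match spans [0:3] → 'xxx'.
Captured: group 1 = 'x'.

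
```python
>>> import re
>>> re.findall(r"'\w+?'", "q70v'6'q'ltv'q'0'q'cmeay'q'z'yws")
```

Since nothing is captured, `findall` lists the 5 matched substrings directly.

["'6'", "'ltv'", "'0'", "'cmeay'", "'z'"]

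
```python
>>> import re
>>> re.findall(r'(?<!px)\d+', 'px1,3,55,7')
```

`(?!…)`/`(?<!…)` only lets a position through if the neighbouring text does NOT match; no characters are consumed.
Scanning left to right: at [4:5] → '3'; at [6:8] → '55'; at [9:10] → '7'.
No capturing groups, so `findall` returns the 3 full match strings.

['3', '55', '7']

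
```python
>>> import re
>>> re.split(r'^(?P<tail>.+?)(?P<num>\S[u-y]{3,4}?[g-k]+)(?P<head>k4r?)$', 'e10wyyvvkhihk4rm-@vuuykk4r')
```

['', 'e10wyyvvkhihk4rm-', '@vuuyk', 'k4r', '']

This matches anchored at the start of the string; then one or more of any character (lazy) (captured as 'tail'); then a non-whitespace character, then 3 to 4 of a character in [u-y] (lazy), then one or more of a character in [g-k] (captured as 'num'); then the literal 'k4', then optionally the literal 'r' (captured as 'head'); then anchored at the end.
A non-greedy quantifier consumes as few characters as it can — just enough that the remainder of the pattern still matches from where it stops; whatever follows it matches normally.
Matches to split on: at [0:26] → 'e10wyyvvkhihk4rm-@vuuykk4r'.
Because the pattern has a capturing group, `split` also inserts each captured text between the pieces.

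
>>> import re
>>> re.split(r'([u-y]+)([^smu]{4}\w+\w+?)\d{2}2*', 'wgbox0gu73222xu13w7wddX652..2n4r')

Pattern: one or more of a character in [u-y] (captured); then exactly 4 of any character except [smu], then one or more of a word character, then one or more of a word character (lazy) (captured); then exactly 2 of a digit, then zero or more of the literal '2'.
Matches to split on: at [0:26] → 'wgbox0gu73222xu13w7wddX652'.
With a capturing group present, the delimiter's captured portion is kept in the result list.

['', 'w', 'gbox0gu73222xu13w7wddX6', '..2n4r']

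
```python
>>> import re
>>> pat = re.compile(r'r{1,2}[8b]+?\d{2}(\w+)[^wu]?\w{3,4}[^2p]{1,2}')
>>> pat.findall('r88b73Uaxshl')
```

['Ua']

The pattern matches 1 to 2 of the literal 'r', then one or more of one of [8b] (lazy), then exactly 2 of a digit; then one or more of a word character (captured); then optionally any character except [wu], then 3 to 4 of a word character, then 1 to 2 of any character except [2p].
One capturing group, so `findall` returns just the captured substring from the one match — 1 in all.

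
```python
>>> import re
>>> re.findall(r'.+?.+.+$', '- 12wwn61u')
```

With no groups in the pattern, `findall` gives back each whole match — 1 here.

['- 12wwn61u']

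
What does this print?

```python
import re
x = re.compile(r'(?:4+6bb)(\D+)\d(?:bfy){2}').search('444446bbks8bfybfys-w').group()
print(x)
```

444446bbks8bfybfy

This matches one or more of a literal '4', then the literal '6bb' (non-capturing group); then one or more of a non-digit (captured); then a digit, then the literal 'bfy' repeated 2 times.
`re.search` tries every starting position until one works.
The match spans [0:17] → '444446bbks8bfybfy'.
Captured: group 1 = 'ks'.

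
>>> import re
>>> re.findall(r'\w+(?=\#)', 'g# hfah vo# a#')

The positive lookaround only admits positions where the adjacent text matches; those characters stay outside the span.
`findall` yields the raw match text (3 of them) because the pattern has no groups.

['g', 'vo', 'a']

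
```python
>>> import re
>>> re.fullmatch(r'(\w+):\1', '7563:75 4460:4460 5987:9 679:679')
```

`\1` is not a pattern — it's the concrete string captured by group 1, re-applied verbatim.
For `fullmatch`, every character of the input must be accounted for by the pattern.
Here the string isn't matched end-to-end, so the call returns None.

None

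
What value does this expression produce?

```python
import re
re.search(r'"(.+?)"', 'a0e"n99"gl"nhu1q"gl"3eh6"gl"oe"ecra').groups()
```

The match spans [3:8] → '"n99"'.
Captured: group 1 = 'n99'.

('n99',)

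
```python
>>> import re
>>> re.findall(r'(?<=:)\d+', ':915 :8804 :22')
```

['915', '8804', '22']

The positive lookaround only admits positions where the adjacent text matches; those characters stay outside the span.
Matches: at [1:4] → '915'; at [6:10] → '8804'; at [12:14] → '22'.
No capturing groups, so `findall` returns the 3 full match strings.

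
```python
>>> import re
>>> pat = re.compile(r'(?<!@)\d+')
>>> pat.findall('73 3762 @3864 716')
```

['73', '3762', '864', '716']

Because the assertion is negative and zero-width, positions next to the forbidden text are skipped.
Walking the string: at [0:2] → '73'; at [3:7] → '3762'; at [10:13] → '864'; at [14:17] → '716'.
No capturing groups, so `findall` returns the 4 full match strings.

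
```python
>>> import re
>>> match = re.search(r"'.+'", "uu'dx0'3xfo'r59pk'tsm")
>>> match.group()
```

"'dx0'3xfo'r59pk'"

`re.search` tries every starting position until one works.
The match spans [2:18] → "'dx0'3xfo'r59pk'".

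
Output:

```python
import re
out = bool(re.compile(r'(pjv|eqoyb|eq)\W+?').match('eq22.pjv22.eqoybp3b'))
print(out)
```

`re.match` only tries the pattern at the start of the string.
Here the string doesn't start with a match, so the call returns None, and `bool(None)` is False.

False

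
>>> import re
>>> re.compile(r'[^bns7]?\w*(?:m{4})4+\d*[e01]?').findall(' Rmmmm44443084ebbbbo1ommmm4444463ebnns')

[' Rmmmm44443084ebbbbo1ommmm4444463e']

The pattern matches optionally any character except [bns7], then zero or more of a word character; then exactly 4 of a literal 'm' (non-capturing group); then one or more of a literal '4', then zero or more of a digit, then optionally one of [e01].
Scanning left to right: at [0:34] → ' Rmmmm44443084ebbbbo1ommmm4444463e'.
No capturing groups, so `findall` returns the 1 full match string.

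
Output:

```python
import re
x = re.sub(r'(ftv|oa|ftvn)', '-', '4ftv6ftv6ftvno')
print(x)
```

`|` is ordered: at each position the engine commits to the first alternative that works.
Matches: at [1:4] → 'ftv'; at [5:8] → 'ftv'; at [9:12] → 'ftv'.
Each match is replaced by '-'.

4-6-6-no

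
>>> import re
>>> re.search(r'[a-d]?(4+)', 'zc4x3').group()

Pattern: optionally a character in [a-d]; then one or more of a literal '4' (captured).
`re.search` tries every starting position until one works.
The match spans [1:3] → 'c4'.
Captured: group 1 = '4'.

'c4'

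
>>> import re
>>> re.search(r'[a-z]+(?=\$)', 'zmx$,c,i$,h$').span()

(0, 3)

The positive lookaround only admits positions where the adjacent text matches; those characters stay outside the span.
The match spans [0:3] → 'zmx'.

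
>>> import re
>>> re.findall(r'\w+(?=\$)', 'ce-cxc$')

['cxc']

The `(?=…)`/`(?<=…)` assertion just peeks at neighbouring text; it doesn't advance the match position.
No capturing groups, so `findall` returns the 1 full match string.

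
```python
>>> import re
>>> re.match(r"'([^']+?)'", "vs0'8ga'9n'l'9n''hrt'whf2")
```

`match` is anchored at position 0; if the pattern doesn't fit there, it returns None.
Here position 0 doesn't satisfy it, so the call returns None.

None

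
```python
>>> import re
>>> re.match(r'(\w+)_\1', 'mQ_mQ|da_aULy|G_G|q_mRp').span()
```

After group 1 captures some text, `\1` only succeeds where that same text appears again.
`re.match` won't scan ahead — the pattern has to work from the very first character.
The match spans [0:5] → 'mQ_mQ'.
Captured: group 1 = 'mQ'.

(0, 5)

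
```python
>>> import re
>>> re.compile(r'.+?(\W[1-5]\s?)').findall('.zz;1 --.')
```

This matches one or more of any character (lazy); then a non-word character, then a character in [1-5], then optionally whitespace (captured).
`findall` collects group 1 from the one match (1 total).

[';1 ']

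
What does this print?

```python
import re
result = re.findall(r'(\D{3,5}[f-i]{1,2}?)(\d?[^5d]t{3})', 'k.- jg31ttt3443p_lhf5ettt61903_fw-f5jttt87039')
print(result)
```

[('k.- jg', '31ttt'), ('p_lhf', '5ettt'), ('_fw-f', '5jttt')]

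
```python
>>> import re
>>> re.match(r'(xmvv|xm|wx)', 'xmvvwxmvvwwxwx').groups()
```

('xmvv',)

Alternation isn't longest-match — the leftmost alternative that fits at this position is chosen.
With `match`, the pattern is implicitly anchored at the beginning.
The match spans [0:4] → 'xmvv'.
Captured: group 1 = 'xmvv'.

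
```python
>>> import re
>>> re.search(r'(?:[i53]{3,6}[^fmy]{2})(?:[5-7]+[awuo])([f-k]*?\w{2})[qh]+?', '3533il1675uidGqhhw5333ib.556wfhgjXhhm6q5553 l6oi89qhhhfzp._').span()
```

The pattern matches 3 to 6 of one of [i53], then exactly 2 of any character except [fmy] (non-capturing group); then one or more of a character in [5-7], then one of [awuo] (non-capturing group); then zero or more of a character in [f-k] (lazy), then exactly 2 of a word character (captured); then one or more of one of [qh] (lazy).
Lazy quantifiers expand one character at a time until the remainder of the pattern can match.
`search` walks the string left to right and returns the first match it finds.
The match spans [0:15] → '3533il1675uidGq'.
Captured: group 1 = 'idG'.

(0, 15)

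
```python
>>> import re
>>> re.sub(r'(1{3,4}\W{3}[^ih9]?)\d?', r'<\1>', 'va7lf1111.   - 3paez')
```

'va7lf<1111.   >- 3paez'

This matches 3 to 4 of a literal '1', then exactly 3 of a non-word character, then optionally any character except [ih9] (captured); then optionally a digit.
Matches: at [5:13] → '1111.   '.
The replacement refers to a captured group, so each match is rewritten using its own captured text.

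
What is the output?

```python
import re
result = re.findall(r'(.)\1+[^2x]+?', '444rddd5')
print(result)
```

['4', 'd']

After group 1 captures some text, `\1` only succeeds where that same text appears again.
`findall` collects group 1 from each match (2 total).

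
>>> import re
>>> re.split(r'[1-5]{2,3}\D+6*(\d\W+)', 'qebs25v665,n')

Pattern: 2 to 3 of a character in [1-5], then one or more of a non-digit, then zero or more of the literal '6'; then a digit, then one or more of a non-word character (captured).
Because the pattern has a capturing group, `split` also inserts each captured text between the pieces.

['qebs', '5,', 'n']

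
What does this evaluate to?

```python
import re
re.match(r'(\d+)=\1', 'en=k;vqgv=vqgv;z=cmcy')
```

`\1` is not a pattern — it's the concrete string captured by group 1, re-applied verbatim.
With `match`, the pattern is implicitly anchored at the beginning.
Here the string doesn't start with a match, so the call returns None.

None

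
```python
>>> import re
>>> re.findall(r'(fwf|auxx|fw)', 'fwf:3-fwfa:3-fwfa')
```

['fwf', 'fwf', 'fwf']

Branches in `(...|...)` are attempted left-to-right; the first branch that allows the whole pattern to succeed is taken.
Matches: at [0:3] match 'fwf', group 1 = 'fwf'; at [6:9] match 'fwf', group 1 = 'fwf'; at [13:16] match 'fwf', group 1 = 'fwf'.
`findall` collects group 1 from each match (3 total).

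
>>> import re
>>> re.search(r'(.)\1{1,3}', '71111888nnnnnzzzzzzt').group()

'1111'

A backreference is literal: `\1` must see the identical characters the first group matched.
Unlike `match`, `search` isn't anchored — it looks for the pattern anywhere in the string.
The match spans [1:5] → '1111'.
Captured: group 1 = '1'.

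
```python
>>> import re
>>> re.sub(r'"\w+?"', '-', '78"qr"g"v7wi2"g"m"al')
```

'78-g-g-al'

Matches: at [2:6] → '"qr"'; at [7:14] → '"v7wi2"'; at [15:18] → '"m"'.
Each match is replaced by '-'.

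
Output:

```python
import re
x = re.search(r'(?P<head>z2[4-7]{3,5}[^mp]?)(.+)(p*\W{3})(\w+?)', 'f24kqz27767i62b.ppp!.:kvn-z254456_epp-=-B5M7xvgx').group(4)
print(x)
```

The pattern matches the literal 'z2', then 3 to 5 of a character in [4-7], then optionally any character except [mp] (captured as 'head'); then one or more of any character (captured); then zero or more of the literal 'p', then exactly 3 of a non-word character (captured); then one or more of a word character (lazy) (captured).
The `?` after the quantifier makes it lazy — it takes as little as possible before letting the rest of the pattern try.
`search` walks the string left to right and returns the first match it finds.
The match spans [5:41] → 'z27767i62b.ppp!.:kvn-z254456_epp-=-B'.
Captured: group 1 = 'z27767i', group 2 = '62b.ppp!.:kvn-z254456_epp', group 3 = '-=-', group 4 = 'B'.

B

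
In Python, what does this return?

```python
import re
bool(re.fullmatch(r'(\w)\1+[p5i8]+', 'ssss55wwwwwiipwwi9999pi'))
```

False

After group 1 captures some text, `\1` only succeeds where that same text appears again.
For `fullmatch`, every character of the input must be accounted for by the pattern.
Here the string isn't matched end-to-end, so the call returns None, and `bool(None)` is False.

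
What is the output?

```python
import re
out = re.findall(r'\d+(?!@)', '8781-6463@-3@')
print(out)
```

['8781', '646']

Because the assertion is negative and zero-width, positions next to the forbidden text are skipped.
Since nothing is captured, `findall` lists the 2 matched substrings directly.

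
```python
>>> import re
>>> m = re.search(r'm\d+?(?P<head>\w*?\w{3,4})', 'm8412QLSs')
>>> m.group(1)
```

'412Q'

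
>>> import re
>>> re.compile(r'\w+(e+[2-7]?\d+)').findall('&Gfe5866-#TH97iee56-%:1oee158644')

The pattern matches one or more of a word character; then one or more of the literal 'e', then optionally a character in [2-7], then one or more of a digit (captured).
Scanning left to right: at [1:8] match 'Gfe5866', group 1 = 'e5866'; at [10:19] match 'TH97iee56', group 1 = 'e56'; at [22:32] match '1oee158644', group 1 = 'e158644'.
One capturing group, so `findall` returns just the captured substring from each match — 3 in all.

['e5866', 'e56', 'e158644']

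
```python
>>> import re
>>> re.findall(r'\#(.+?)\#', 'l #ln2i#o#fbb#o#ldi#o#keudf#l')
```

['ln2i', 'fbb', 'ldi', 'keudf']

Matches: at [2:8] match '#ln2i#', group 1 = 'ln2i'; at [9:14] match '#fbb#', group 1 = 'fbb'; at [15:20] match '#ldi#', group 1 = 'ldi'; at [21:28] match '#keudf#', group 1 = 'keudf'.
One capturing group, so `findall` returns just the captured substring from each match — 4 in all.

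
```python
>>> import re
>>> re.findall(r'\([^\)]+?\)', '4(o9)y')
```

['(o9)']

`findall` yields the raw match text (1 of them) because the pattern has no groups.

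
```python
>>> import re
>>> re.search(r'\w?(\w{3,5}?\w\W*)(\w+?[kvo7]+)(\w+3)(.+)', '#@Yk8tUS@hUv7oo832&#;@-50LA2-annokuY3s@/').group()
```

'Yk8tUS@hUv7oo832&#;@-50LA2-annokuY3s@/'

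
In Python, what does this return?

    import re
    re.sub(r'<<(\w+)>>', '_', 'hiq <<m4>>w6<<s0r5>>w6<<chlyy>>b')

'hiq _w6_w6_b'

`sub` substitutes '_' at each match site.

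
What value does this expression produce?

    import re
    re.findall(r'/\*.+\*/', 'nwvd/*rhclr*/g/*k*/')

['/*rhclr*/g/*k*/']

No capturing groups, so `findall` returns the 1 full match string.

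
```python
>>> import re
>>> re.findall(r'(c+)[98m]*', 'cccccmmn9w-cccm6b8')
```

['ccccc', 'ccc']

`findall` collects group 1 from each match (2 total).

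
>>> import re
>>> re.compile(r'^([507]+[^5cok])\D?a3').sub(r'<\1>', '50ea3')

'<50e>'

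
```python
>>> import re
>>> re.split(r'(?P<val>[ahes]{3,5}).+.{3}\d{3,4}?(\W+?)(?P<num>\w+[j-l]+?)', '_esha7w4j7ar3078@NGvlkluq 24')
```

This matches 3 to 5 of one of [ahes] (captured as 'val'); then one or more of any character; then exactly 3 of any character, then 3 to 4 of a digit (lazy); then one or more of a non-word character (lazy) (captured); then one or more of a word character, then one or more of a character in [j-l] (lazy) (captured as 'num').
Matches to split on: at [1:23] → 'esha7w4j7ar3078@NGvlkl'.
With a capturing group present, the delimiter's captured portion is kept in the result list.

['_', 'esha', '@', 'NGvlkl', 'uq 24']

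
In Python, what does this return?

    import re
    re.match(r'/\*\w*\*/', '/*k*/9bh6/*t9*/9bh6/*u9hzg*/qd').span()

`re.match` won't scan ahead — the pattern has to work from the very first character.
The match spans [0:5] → '/*k*/'.

(0, 5)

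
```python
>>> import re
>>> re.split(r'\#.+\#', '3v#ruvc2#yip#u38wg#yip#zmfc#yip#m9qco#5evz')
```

Matches to split on: at [2:38] → '#ruvc2#yip#u38wg#yip#zmfc#yip#m9qco#'.
Splitting on the pattern gives 2 pieces.

['3v', '5evz']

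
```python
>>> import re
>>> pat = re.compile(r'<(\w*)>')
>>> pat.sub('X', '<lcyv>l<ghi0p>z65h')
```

`sub` substitutes 'X' at each match site.

'XlXz65h'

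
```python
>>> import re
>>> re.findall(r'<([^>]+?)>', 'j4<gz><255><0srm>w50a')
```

['gz', '255', '0srm']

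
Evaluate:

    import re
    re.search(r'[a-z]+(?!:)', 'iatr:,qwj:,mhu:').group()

The negative lookaround is zero-width — it rules out positions where the adjacent text would match, without consuming anything.
Unlike `match`, `search` isn't anchored — it looks for the pattern anywhere in the string.
The match spans [0:3] → 'iat'.

'iat'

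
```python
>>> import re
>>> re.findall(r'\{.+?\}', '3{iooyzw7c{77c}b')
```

Since nothing is captured, `findall` lists the 1 matched substring directly.

['{iooyzw7c{77c}']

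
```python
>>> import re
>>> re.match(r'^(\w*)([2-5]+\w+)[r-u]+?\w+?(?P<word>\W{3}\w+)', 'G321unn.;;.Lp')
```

None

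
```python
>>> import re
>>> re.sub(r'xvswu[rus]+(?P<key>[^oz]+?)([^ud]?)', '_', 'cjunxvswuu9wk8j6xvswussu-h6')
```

Pattern: the literal 'xv', then the literal 'swu', then one or more of one of [rus]; then one or more of any character except [oz] (lazy) (captured as 'key'); then optionally any character except [ud] (captured).
Matches: at [4:12] → 'xvswuu9w'; at [16:26] → 'xvswussu-h'.
Every occurrence is swapped for '_'.

'cjun_k8j6_6'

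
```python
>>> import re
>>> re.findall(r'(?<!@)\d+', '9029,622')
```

['9029', '622']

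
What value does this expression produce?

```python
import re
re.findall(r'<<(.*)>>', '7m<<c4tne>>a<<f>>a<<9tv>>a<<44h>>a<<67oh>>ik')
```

Scanning left to right: at [2:42] match '<<c4tne>>a<<f>>a<<9tv>>a<<44h>>a<<67oh>>', group 1 = 'c4tne>>a<<f>>a<<9tv>>a<<44h>>a<<67oh'.
With a single group, `findall` returns only what that group captured — 1 item.

['c4tne>>a<<f>>a<<9tv>>a<<44h>>a<<67oh']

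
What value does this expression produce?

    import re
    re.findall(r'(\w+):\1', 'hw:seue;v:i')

`\1` is not a pattern — it's the concrete string captured by group 1, re-applied verbatim.
`findall` collects group 1 from each match (0 total).
Nothing in the string satisfies the pattern, so the list is empty.

[]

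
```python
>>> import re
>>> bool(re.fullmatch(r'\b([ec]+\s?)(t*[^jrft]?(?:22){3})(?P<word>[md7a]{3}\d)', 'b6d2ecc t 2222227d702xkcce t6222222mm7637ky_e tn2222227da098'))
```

False

This matches a word boundary (`\b`, zero-width); then one or more of one of [ec], then optionally whitespace (captured); then zero or more of a literal 't', then optionally any character except [jrft], then the literal '22' repeated 3 times (captured); then exactly 3 of one of [md7a], then a digit (captured as 'word').
`re.fullmatch` requires the pattern to consume the entire string.
Here the string isn't matched end-to-end, so the call returns None, and `bool(None)` is False.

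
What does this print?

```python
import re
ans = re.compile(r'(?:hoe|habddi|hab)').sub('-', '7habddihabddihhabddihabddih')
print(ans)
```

7--h--h

Alternation isn't longest-match — the leftmost alternative that fits at this position is chosen.
Matches: at [1:7] → 'habddi'; at [7:13] → 'habddi'; at [14:20] → 'habddi'; at [20:26] → 'habddi'.
Each match is replaced by '-'.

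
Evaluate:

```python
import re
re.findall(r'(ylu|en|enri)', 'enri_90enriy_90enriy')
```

['en', 'en', 'en']

The regex engine tests alternatives in the order written; an earlier branch that matches wins even if a later one would match more.
Walking the string: at [0:2] match 'en', group 1 = 'en'; at [7:9] match 'en', group 1 = 'en'; at [15:17] match 'en', group 1 = 'en'.
With a single group, `findall` returns only what that group captured — 3 items.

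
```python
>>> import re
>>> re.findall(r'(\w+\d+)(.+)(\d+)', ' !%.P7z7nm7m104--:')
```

The pattern matches one or more of a word character, then one or more of a digit (captured); then one or more of any character (captured); then one or more of a digit (captured).
Matches: at [4:15] match 'P7z7nm7m104', groups = ('P7z7nm7m1', '0', '4').
`findall` packs the 3 group values into a tuple for every match.

[('P7z7nm7m1', '0', '4')]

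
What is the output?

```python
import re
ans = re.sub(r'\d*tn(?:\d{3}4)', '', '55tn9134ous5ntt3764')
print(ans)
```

Pattern: zero or more of a digit, then the literal 'tn'; then exactly 3 of a digit, then a literal '4' (non-capturing group).
Matches: at [0:8] → '55tn9134'.
Each match is replaced by ''.

ous5ntt3764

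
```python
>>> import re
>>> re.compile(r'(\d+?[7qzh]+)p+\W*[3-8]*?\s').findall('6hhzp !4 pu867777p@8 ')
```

This matches one or more of a digit (lazy), then one or more of one of [7qzh] (captured); then one or more of a literal 'p'; then zero or more of a non-word character, then zero or more of a character in [3-8] (lazy), then whitespace.
With a single group, `findall` returns only what that group captured — 2 items.

['6hhz', '867777']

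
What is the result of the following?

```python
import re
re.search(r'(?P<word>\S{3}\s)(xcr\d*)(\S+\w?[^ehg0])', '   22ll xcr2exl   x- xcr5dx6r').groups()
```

('2ll ', 'xcr2', 'exl ')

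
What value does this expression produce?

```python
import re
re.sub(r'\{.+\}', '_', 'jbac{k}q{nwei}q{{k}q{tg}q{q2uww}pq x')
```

'jbac_pq x'

Matches: at [4:32] → '{k}q{nwei}q{{k}q{tg}q{q2uww}'.
Every occurrence is swapped for '_'.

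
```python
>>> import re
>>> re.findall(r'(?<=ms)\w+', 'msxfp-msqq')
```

['xfp', 'qq']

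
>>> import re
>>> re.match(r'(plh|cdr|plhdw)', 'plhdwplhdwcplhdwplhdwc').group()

'plh'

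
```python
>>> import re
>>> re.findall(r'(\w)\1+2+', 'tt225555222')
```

`\1` has to match the exact text group 1 already captured.
Because there's exactly one group, `findall` drops the full match and keeps group 1 from each hit.

['t', '5']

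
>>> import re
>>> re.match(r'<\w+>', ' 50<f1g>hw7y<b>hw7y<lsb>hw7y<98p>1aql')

None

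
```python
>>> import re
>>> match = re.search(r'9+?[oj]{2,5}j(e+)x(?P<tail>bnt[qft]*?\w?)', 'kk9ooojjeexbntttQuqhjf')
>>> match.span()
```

(2, 15)

Pattern: one or more of the literal '9' (lazy), then 2 to 5 of one of [oj], then a literal 'j'; then one or more of a literal 'e' (captured); then a literal 'x'; then the literal 'bnt', then zero or more of one of [qft] (lazy), then optionally a word character (captured as 'tail').
A `+?`/`*?`/`{m,n}?` starts at its minimum and grows only as far as needed for what follows to match.
`search` walks the string left to right and returns the first match it finds.
The match spans [2:15] → '9ooojjeexbntt'.
Captured: group 1 = 'ee', group 2 = 'bntt'.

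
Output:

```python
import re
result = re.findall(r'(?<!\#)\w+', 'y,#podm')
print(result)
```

['y', 'odm']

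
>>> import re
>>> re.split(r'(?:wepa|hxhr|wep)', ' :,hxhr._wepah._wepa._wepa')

[' :,', '._', 'h._', '._', '']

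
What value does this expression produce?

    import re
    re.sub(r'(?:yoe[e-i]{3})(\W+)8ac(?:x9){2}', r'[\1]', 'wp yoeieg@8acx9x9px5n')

'wp [@]px5n'

This matches the literal 'yoe', then exactly 3 of a character in [e-i] (non-capturing group); then one or more of a non-word character (captured); then the literal '8ac', then the literal 'x9' repeated 2 times.
Matches: at [3:17] → 'yoeieg@8acx9x9'.
The replacement refers to a captured group, so each match is rewritten using its own captured text.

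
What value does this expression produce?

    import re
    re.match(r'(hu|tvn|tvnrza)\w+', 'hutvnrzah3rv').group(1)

'hu'

`match` is anchored at position 0; if the pattern doesn't fit there, it returns None.
The match spans [0:12] → 'hutvnrzah3rv'.
Captured: group 1 = 'hu'.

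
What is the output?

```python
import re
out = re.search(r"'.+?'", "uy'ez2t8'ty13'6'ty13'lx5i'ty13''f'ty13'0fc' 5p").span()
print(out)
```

(2, 9)

Because the quantifier is non-greedy, it stops expanding at the earliest point where the rest of the pattern can succeed.
The match spans [2:9] → "'ez2t8'".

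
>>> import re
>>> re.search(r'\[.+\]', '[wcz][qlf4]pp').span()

(0, 11)

Unlike `match`, `search` isn't anchored — it looks for the pattern anywhere in the string.
The match spans [0:11] → '[wcz][qlf4]'.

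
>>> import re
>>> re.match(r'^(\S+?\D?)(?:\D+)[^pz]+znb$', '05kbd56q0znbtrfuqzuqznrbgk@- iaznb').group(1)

'05kbd56q0z'

This matches anchored at the start of the string; then one or more of a non-whitespace character (lazy), then optionally a non-digit (captured); then one or more of a non-digit (non-capturing group); then one or more of any character except [pz], then the literal 'znb'; then anchored at the end.
The `?` after the quantifier makes it lazy — it takes as little as possible before letting the rest of the pattern try.
With `match`, the pattern is implicitly anchored at the beginning.
The match spans [0:34] → '05kbd56q0znbtrfuqzuqznrbgk@- iaznb'.
Captured: group 1 = '05kbd56q0z'.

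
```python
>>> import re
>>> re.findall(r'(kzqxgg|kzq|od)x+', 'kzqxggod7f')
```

['kzq']

Matches: at [0:4] match 'kzqx', group 1 = 'kzq'.
Because there's exactly one group, `findall` drops the full match and keeps group 1 from the one hit.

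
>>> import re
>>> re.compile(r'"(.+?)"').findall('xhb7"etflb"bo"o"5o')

['etflb', 'o']

`findall` collects group 1 from each match (2 total).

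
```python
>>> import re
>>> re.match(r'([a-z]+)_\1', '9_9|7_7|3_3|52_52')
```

None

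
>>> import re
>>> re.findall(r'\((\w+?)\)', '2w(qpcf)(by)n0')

Because there's exactly one group, `findall` drops the full match and keeps group 1 from each hit.

['qpcf', 'by']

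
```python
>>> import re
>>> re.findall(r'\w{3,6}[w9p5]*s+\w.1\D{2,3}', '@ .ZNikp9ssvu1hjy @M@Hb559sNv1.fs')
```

Pattern: 3 to 6 of a word character, then zero or more of one of [w9p5]; then one or more of a literal 's', then a word character; then any character, then the literal '1', then 2 to 3 of a non-digit.
Walking the string: at [3:17] → 'ZNikp9ssvu1hjy'; at [21:33] → 'Hb559sNv1.fs'.
`findall` yields the raw match text (2 of them) because the pattern has no groups.

['ZNikp9ssvu1hjy', 'Hb559sNv1.fs']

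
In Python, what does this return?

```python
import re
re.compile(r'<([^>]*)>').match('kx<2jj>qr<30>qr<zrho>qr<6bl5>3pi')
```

`re.match` won't scan ahead — the pattern has to work from the very first character.
Here the string doesn't start with a match, so the call returns None.

None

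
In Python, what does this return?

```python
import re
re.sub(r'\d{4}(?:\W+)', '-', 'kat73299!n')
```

Pattern: exactly 4 of a digit; then one or more of a non-word character (non-capturing group).
Matches: at [4:9] → '3299!'.
`sub` substitutes '-' at each match site.

'kat7-n'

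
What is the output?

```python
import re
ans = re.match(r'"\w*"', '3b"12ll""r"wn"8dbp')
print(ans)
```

`re.match` won't scan ahead — the pattern has to work from the very first character.
Here position 0 doesn't satisfy it, so the call returns None.

None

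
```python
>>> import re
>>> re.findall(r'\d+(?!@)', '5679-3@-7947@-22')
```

['5679', '794', '22']

A negative assertion filters positions out without eating any characters.
Scanning left to right: at [0:4] → '5679'; at [8:11] → '794'; at [14:16] → '22'.
Since nothing is captured, `findall` lists the 3 matched substrings directly.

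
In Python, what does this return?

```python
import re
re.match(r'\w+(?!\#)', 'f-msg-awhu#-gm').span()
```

(0, 1)

`re.match` won't scan ahead — the pattern has to work from the very first character.
The match spans [0:1] → 'f'.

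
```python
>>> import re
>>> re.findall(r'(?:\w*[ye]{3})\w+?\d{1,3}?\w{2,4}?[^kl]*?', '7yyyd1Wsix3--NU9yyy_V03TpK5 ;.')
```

['7yyyd1Ws', 'NU9yyy_V03T']

With no groups in the pattern, `findall` gives back each whole match — 2 here.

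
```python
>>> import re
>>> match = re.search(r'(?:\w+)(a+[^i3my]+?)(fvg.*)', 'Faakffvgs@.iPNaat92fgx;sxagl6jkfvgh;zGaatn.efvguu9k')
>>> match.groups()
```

('akf', 'fvgs@.iPNaat92fgx;sxagl6jkfvgh;zGaatn.efvguu9k')

The match spans [0:51] → 'Faakffvgs@.iPNaat92fgx;sxagl6jkfvgh;zGaatn.efvguu9k'.
Captured: group 1 = 'akf', group 2 = 'fvgs@.iPNaat92fgx;sxagl6jkfvgh;zGaatn.efvguu9k'.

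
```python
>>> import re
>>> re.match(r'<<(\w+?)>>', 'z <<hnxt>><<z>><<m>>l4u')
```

With `match`, the pattern is implicitly anchored at the beginning.
Here the string doesn't start with a match, so the call returns None.

None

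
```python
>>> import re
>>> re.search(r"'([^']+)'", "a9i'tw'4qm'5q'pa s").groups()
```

('tw',)

The match spans [3:7] → "'tw'".
Captured: group 1 = 'tw'.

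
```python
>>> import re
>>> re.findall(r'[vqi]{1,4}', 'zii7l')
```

['ii']

The pattern matches 1 to 4 of one of [vqi].
Matches: at [1:3] → 'ii'.
Since nothing is captured, `findall` lists the 1 matched substring directly.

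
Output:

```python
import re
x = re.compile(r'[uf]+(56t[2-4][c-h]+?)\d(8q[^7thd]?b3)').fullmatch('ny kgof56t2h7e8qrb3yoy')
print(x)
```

This matches one or more of one of [uf]; then the literal '56t', then a character in [2-4], then one or more of a character in [c-h] (lazy) (captured); then a digit; then the literal '8q', then optionally any character except [7thd], then the literal 'b3' (captured).
`fullmatch` succeeds only if the pattern covers the string from start to end.
Here the string isn't matched end-to-end, so the call returns None.

None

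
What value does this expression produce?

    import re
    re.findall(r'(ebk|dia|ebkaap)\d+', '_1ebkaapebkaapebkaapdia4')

['dia']

Scanning left to right: at [20:24] match 'dia4', group 1 = 'dia'.
`findall` collects group 1 from the one match (1 total).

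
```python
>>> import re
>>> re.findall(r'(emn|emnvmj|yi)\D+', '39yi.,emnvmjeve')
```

`findall` collects group 1 from the one match (1 total).

['yi']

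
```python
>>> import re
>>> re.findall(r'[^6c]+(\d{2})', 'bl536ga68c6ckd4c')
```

Pattern: one or more of any character except [6c]; then exactly 2 of a digit (captured).
Matches: at [0:5] match 'bl536', group 1 = '36'; at [5:9] match 'ga68', group 1 = '68'.
With a single group, `findall` returns only what that group captured — 2 items.

['36', '68']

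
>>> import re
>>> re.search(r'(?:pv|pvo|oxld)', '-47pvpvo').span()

(3, 5)

The match spans [3:5] → 'pv'.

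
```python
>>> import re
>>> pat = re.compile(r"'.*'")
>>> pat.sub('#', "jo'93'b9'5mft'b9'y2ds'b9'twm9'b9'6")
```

'jo#6'

Every occurrence is swapped for '#'.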